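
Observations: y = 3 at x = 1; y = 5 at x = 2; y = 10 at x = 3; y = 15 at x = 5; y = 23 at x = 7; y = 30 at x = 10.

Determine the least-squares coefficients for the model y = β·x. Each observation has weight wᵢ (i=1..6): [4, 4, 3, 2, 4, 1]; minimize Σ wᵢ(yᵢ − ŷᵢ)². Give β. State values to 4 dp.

β = 3.1450

Entries of AᵀWA: Σwᵢ·x·x = 393.
For AᵀWy: Σwᵢ·x·y = 1236.
AᵀWA·[β]ᵀ = AᵀWy becomes [[393]]·[β]ᵀ = [1236]ᵀ.
Hence β = 1236 / 393 ≈ 3.14504.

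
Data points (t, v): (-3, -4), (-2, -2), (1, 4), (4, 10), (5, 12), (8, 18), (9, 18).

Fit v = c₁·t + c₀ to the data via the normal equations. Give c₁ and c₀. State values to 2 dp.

Entries of AᵀA: Σt·t = 200, Σt = 22, Σ1 = 7.
For Aᵀv: Σt·v = 426, Σv = 56.
Normal equations: [[200, 22]; [22, 7]]·[c₁, c₀]ᵀ = [426, 56]ᵀ.
Eliminating c₀: 7·(row 1) − 22·(row 2) gives 916·c₁ = 7·426 − 22·56 = 1750, so c₁ = 875/458.
Then c₀ = (56 − 22·(875/458))/7 = 457/229.

c₁ = 1.91, c₀ = 2.00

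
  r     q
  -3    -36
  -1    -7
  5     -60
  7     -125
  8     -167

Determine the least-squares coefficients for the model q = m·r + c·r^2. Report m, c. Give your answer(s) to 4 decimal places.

m = 3.0540, c = -2.9916

Compute the Gram sums: Σr·r = 148, Σr·r^2 = 952, Σr^2·r^2 = 7204.
Moment sums: Σr·q = -2396, Σr^2·q = -18644.
So XᵀX·[m, c]ᵀ = Xᵀq: [[148, 952]; [952, 7204]]·[m, c]ᵀ = [-2396, -18644]ᵀ.
Eliminating c: 7204·(row 1) − 952·(row 2) gives 159888·m = 7204·(-2396) − 952·(-18644) = 488304, so m = 10173/3331.
Then c = ((-18644) − 952·(10173/3331))/7204 = -9965/3331.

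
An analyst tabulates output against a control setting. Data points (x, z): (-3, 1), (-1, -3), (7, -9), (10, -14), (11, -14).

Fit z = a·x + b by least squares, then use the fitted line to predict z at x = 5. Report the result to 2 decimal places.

ẑ = -8.01

The normal equations are: 280·a + 24·b = -357;  24·a + 5·b = -39.
Eliminating b: 5·(row 1) − 24·(row 2) gives 824·a = 5·(-357) − 24·(-39) = -849, so a = -849/824.
Then b = ((-39) − 24·(-849/824))/5 = -294/103.
At x = 5: ẑ = (-849/824)·(5) + (-294/103)·(1) = -6597/824.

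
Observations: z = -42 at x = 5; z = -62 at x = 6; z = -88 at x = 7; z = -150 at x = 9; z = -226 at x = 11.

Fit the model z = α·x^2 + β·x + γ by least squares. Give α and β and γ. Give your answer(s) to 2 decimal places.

Normal-equation sums: Σx^2·x^2 = 25524, Σx^2·x = 2744, Σx^2 = 312, Σx·x = 312, Σx = 38, Σ1 = 5.
Right-hand side: Σx^2·z = -47090, Σx·z = -5034, Σz = -568.
Normal equations: [[25524, 2744, 312]; [2744, 312, 38]; [312, 38, 5]]·[α, β, γ]ᵀ = [-47090, -5034, -568]ᵀ.
Solving the 3×3 system (Gaussian elimination) gives α = -253/134, β = -77/134, γ = 575/67.

α = -1.89, β = -0.57, γ = 8.58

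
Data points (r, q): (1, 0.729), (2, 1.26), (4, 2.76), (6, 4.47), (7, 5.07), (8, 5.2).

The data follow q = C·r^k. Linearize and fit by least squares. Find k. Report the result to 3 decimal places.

With ln qᵢ as the transformed response and ln rᵢ as the regressor:
Over the data: Σln r = 7.8966, Σ(ln r)² = 13.7233, Σln q = 5.6996, Σln r·ln q = 10.8377.
Normal system: [[13.7233, 7.8966]; [7.8966, 6]]·[k, ln C]ᵀ = [10.8377, 5.6996]ᵀ.
Solving (det = 19.9843): k = 1.00172, ln C = -0.36842.

k = 1.002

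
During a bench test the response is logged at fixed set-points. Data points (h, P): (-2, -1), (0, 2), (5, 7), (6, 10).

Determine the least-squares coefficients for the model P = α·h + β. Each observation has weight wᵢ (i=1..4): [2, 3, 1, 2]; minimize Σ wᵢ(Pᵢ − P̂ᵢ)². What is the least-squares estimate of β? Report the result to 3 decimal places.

From the data, Σwᵢ·h·h = 105, Σwᵢ·h = 13, Σwᵢ·1 = 8.
Right-hand side: Σwᵢ·h·P = 159, Σwᵢ·P = 31.
MᵀWM·[α, β]ᵀ = MᵀWP becomes [[105, 13]; [13, 8]]·[α, β]ᵀ = [159, 31]ᵀ.
det = 105·8 − 13² = 671.
α = (159·8 − 13·31)/671 = 79/61; β = (105·31 − 13·159)/671 = 108/61.

β = 1.770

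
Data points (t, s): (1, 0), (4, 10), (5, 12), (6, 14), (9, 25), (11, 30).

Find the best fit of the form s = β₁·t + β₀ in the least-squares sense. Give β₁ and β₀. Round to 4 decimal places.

Sums needed: Σt·t = 280, Σt = 36, Σ1 = 6.
Right-hand side: Σt·s = 739, Σs = 91.
det = 280·6 − 36² = 384.
β₁ = (739·6 − 36·91)/384 = 193/64; β₀ = (280·91 − 36·739)/384 = -281/96.

β₁ = 3.0156, β₀ = -2.9271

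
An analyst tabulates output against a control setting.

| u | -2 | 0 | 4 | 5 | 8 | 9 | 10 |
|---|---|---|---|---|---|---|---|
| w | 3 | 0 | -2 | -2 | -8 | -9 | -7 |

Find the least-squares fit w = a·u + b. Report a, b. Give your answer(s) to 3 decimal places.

a = -0.942, b = 1.002

From the data, Σu·u = 290, Σu = 34, Σ1 = 7.
Right-hand side: Σu·w = -239, Σw = -25.
AᵀA·[a, b]ᵀ = Aᵀw becomes [[290, 34]; [34, 7]]·[a, b]ᵀ = [-239, -25]ᵀ.
Eliminating b: 7·(row 1) − 34·(row 2) gives 874·a = 7·(-239) − 34·(-25) = -823, so a = -823/874.
Then b = ((-25) − 34·(-823/874))/7 = 438/437.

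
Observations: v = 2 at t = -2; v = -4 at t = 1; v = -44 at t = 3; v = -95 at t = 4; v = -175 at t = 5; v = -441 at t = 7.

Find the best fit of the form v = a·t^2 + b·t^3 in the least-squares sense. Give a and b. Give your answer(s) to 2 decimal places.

a = -1.85, b = -1.02

The normal system AᵀA·[a, b]ᵀ = Aᵀv is [[3380, 21168]; [21168, 138164]]·[a, b]ᵀ = [-27896, -180426]ᵀ.
Determinant 3380·138164 − 21168² = 18910096.
a = ((-27896)·138164 − 21168·(-180426))/18910096 = -2185336/1181881; b = (3380·(-180426) − 21168·(-27896))/18910096 = -2417169/2363762.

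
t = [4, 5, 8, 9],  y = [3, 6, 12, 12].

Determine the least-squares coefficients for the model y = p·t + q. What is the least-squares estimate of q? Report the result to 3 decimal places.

Sums needed: Σt·t = 186, Σt = 26, Σ1 = 4.
For Aᵀy: Σt·y = 246, Σy = 33.
Δ = 186·4 − 26² = 68.
p = (246·4 − 26·33)/68 = 63/34; q = (186·33 − 26·246)/68 = -129/34.

q = -3.794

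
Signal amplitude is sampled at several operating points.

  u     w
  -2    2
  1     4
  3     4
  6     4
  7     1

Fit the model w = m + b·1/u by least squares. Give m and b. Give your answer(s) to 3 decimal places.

MᵀM·[m, b]ᵀ = Mᵀw reads: 5·m + (8/7)·b = 15;  (8/7)·m + (1243/882)·b = 36/7.
(Σ1 = 5, Σ1/u = 8/7, Σ1/u·1/u = 1243/882, Σw = 15, Σ1/u·w = 36/7.)
Determinant 5·(1243/882) − (8/7)² = 5063/882.
m = (15·(1243/882) − (8/7)·(36/7))/(5063/882) = 13461/5063; b = (5·(36/7) − (8/7)·15)/(5063/882) = 7560/5063.

m = 2.659, b = 1.493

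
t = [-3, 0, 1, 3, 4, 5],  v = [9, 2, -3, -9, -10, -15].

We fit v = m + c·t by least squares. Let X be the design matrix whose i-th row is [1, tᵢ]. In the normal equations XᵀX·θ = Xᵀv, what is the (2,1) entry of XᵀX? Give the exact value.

Row 2 ↔ basis t, column 1 ↔ basis 1, so (XᵀX)_{2,1} = Σᵢ t = (-3)·(1) + (0)·(1) + (1)·(1) + (3)·(1) + (4)·(1) + (5)·(1) = 10.

10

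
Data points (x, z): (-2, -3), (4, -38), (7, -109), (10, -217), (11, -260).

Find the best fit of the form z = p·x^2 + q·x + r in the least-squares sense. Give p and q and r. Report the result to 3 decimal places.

The normal equations are: 27314·p + 2730·q + 290·r = -59121;  2730·p + 290·q + 30·r = -5939;  290·p + 30·q + 5·r = -627.
(Σx^2·x^2 = 27314, Σx^2·x = 2730, Σx^2 = 290, Σx·x = 290, Σx = 30, Σ1 = 5, Σx^2·z = -59121, Σx·z = -5939, Σz = -627.)
Row-reducing yields p = -527/264, q = -73/40, r = 439/330.

p = -1.996, q = -1.825, r = 1.330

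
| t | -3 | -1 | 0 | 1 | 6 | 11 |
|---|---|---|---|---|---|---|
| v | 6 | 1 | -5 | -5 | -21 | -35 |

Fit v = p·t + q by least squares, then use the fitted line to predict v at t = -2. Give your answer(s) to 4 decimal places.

From the data, Σt·t = 168, Σt = 14, Σ1 = 6.
And Σt·v = -535, Σv = -59.
XᵀX·[p, q]ᵀ = Xᵀv becomes [[168, 14]; [14, 6]]·[p, q]ᵀ = [-535, -59]ᵀ.
Determinant 168·6 − 14² = 812.
p = ((-535)·6 − 14·(-59))/812 = -596/203; q = (168·(-59) − 14·(-535))/812 = -173/58.
At t = -2: v̂ = (-596/203)·(-2) + (-173/58)·(1) = 1173/406.

v̂ = 2.8892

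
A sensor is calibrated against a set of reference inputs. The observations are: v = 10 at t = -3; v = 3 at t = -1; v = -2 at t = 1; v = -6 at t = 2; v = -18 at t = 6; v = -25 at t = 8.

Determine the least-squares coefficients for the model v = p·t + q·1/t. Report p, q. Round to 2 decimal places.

p = -3.11, q = 0.51

Entries of XᵀX: Σt·t = 115, Σt·1/t = 6, Σ1/t·1/t = 1385/576.
For Xᵀv: Σt·v = -355, Σ1/t·v = -419/24.
So XᵀX·[p, q]ᵀ = Xᵀv: [[115, 6]; [6, 1385/576]]·[p, q]ᵀ = [-355, -419/24]ᵀ.
Δ = 115·(1385/576) − 6² = 138539/576.
p = ((-355)·(1385/576) − 6·(-419/24))/(138539/576) = -431339/138539; q = (115·(-419/24) − 6·(-355))/(138539/576) = 70440/138539.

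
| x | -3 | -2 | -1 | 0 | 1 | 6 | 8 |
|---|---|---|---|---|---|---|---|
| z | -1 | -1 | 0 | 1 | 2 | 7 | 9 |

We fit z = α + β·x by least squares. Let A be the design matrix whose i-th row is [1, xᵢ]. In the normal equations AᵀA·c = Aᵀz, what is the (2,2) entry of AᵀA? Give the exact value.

115

Row 2 ↔ basis x, column 2 ↔ basis x, so (AᵀA)_{2,2} = Σᵢ (x)·(x) = (-3)·(-3) + (-2)·(-2) + (-1)·(-1) + (0)·(0) + (1)·(1) + (6)·(6) + (8)·(8) = 115.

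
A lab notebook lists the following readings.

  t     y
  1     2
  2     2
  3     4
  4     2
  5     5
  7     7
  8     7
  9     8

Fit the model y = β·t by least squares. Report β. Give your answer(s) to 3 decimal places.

β = 0.916

The normal equations are: 249·β = 228.
β = 228/249 = 0.915663.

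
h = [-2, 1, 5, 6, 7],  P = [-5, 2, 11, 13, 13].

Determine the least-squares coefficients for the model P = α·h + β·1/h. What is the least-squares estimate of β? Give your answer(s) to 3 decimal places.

Forming MᵀM = [[115, 5]; [5, 29507/22050]] and MᵀP = [236, 1126/105]ᵀ gives MᵀM·[α, β]ᵀ = MᵀP.
Eliminating β: (29507/22050)·(row 1) − 5·(row 2) gives (568411/4410)·α = (29507/22050)·236 − 5·(1126/105) = 2890676/11025, so α = 5781352/2842055.
Then β = ((1126/105) − 5·(5781352/2842055))/(29507/22050) = 234780/568411.

β = 0.413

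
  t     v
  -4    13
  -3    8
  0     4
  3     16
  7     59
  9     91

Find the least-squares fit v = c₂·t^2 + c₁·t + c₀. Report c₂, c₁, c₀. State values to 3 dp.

Forming AᵀA = [[9380, 1008, 164]; [1008, 164, 12]; [164, 12, 6]] and Aᵀv = [10686, 1204, 191]ᵀ gives AᵀA·[c₂, c₁, c₀]ᵀ = Aᵀv.
Solving the 3×3 system (Gaussian elimination) gives c₂ = 7732/8371, c₁ = 115943/83710, c₀ = 319469/83710.

c₂ = 0.924, c₁ = 1.385, c₀ = 3.816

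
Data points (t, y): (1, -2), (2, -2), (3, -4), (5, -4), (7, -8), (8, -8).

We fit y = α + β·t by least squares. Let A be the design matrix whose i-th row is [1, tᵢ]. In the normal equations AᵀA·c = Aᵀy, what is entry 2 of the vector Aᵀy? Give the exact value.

-158

Entry 2 ↔ basis t, so (Aᵀy)_{2} = Σᵢ (t)·yᵢ = (1)·(-2) + (2)·(-2) + (3)·(-4) + (5)·(-4) + (7)·(-8) + (8)·(-8) = -158.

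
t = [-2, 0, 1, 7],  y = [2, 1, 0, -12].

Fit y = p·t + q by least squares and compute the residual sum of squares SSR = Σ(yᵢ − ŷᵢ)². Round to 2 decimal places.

Compute the Gram sums: Σt·t = 54, Σt = 6, Σ1 = 4.
Right-hand side: Σt·y = -88, Σy = -9.
Determinant 54·4 − 6² = 180.
p = ((-88)·4 − 6·(-9))/180 = -149/90; q = (54·(-9) − 6·(-88))/180 = 7/30.
Residuals: -139/90, 23/30, 64/45, -29/45; SSR = 487/90.

SSR = 5.41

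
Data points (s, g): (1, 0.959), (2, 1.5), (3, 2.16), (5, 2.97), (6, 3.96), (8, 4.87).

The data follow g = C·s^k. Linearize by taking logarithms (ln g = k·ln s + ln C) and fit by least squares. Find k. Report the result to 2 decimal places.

Taking logs, ln g = k·ln s + ln C, so regress ln g on ln s.
Σln s = 7.2724, Σ(ln s)² = 11.8122, Σln g = 5.1816, Σln s·ln g = 8.6369.
Equations: 11.8122·k + 7.2724·ln C = 8.6369;  7.2724·k + 6·ln C = 5.1816.
Δ = 11.8122·6 − (7.2724)² = 17.9853; k = (8.6369·6 − 7.2724·5.1816)/17.9853 = 0.78613, ln C = (11.8122·5.1816 − 7.2724·8.6369)/17.9853 = -0.08924.

k = 0.79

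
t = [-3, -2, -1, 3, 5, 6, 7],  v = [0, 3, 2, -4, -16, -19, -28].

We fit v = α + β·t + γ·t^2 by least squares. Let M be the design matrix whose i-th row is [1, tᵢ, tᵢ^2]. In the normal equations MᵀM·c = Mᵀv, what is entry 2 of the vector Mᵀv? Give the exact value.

Entry 2 ↔ basis t, so (Mᵀv)_{2} = Σᵢ (t)·vᵢ = (-3)·(0) + (-2)·(3) + (-1)·(2) + (3)·(-4) + (5)·(-16) + (6)·(-19) + (7)·(-28) = -410.

-410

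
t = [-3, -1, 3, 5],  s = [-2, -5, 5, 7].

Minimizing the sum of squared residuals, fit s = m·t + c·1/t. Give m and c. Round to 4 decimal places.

m = 1.0638, c = 3.5477

From the data, Σt·t = 44, Σt·1/t = 4, Σ1/t·1/t = 284/225.
Right-hand side: Σt·s = 61, Σ1/t·s = 131/15.
Δ = 44·(284/225) − 4² = 8896/225.
m = (61·(284/225) − 4·(131/15))/(8896/225) = 1183/1112; c = (44·(131/15) − 4·61)/(8896/225) = 3945/1112.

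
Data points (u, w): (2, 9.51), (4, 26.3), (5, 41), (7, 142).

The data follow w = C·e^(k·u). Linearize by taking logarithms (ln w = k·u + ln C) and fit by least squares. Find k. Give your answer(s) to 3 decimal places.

Taking logs, ln w = k·u + ln C, so regress ln w on u.
Σu = 18.0000, Σ(u)² = 94.0000, Σln w = 14.1913, Σu·ln w = 70.8416.
Equations: 94.0000·k + 18.0000·ln C = 70.8416;  18.0000·k + 4·ln C = 14.1913.
Slope k = (n·Σu·ln w − Σu·Σln w)/(n·Σ(u)² − (Σu)²) = (4·70.8416 − 18.0000·14.1913)/52.0000 = 0.53698; ln C = (Σln w − k·Σu)/n = 1.13143.

k = 0.537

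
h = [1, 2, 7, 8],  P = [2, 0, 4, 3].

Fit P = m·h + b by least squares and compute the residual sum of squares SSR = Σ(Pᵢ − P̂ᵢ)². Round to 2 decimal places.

Sums needed: Σh·h = 118, Σh = 18, Σ1 = 4.
And Σh·P = 54, ΣP = 9.
So MᵀM·[m, b]ᵀ = MᵀP: [[118, 18]; [18, 4]]·[m, b]ᵀ = [54, 9]ᵀ.
Determinant 118·4 − 18² = 148.
m = (54·4 − 18·9)/148 = 27/74; b = (118·9 − 18·54)/148 = 45/74.
Residuals: 38/37, -99/74, 31/37, -39/74; SSR = 283/74.

SSR = 3.82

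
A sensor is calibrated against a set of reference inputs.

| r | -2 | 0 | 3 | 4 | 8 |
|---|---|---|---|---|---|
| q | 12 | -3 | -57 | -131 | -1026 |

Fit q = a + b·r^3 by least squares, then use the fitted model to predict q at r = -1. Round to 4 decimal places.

Setting ∂/∂a … = 0 gives: 5·a + 595·b = -1205;  595·a + 267033·b = -535331.
(Σ1 = 5, Σr^3 = 595, Σr^3·r^3 = 267033, Σq = -1205, Σr^3·q = -535331.)
Δ = 5·267033 − 595² = 981140.
a = ((-1205)·267033 − 595·(-535331))/981140 = -162641/49057; b = (5·(-535331) − 595·(-1205))/981140 = -97984/49057.
At r = -1: q̂ = (-162641/49057)·(1) + (-97984/49057)·(-1) = -64657/49057.

q̂ = -1.3180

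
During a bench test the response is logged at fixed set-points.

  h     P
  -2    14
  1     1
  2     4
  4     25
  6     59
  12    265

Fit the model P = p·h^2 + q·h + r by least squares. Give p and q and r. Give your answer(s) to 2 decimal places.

Compute the Gram sums: Σh^2·h^2 = 22321, Σh^2·h = 2009, Σh^2 = 205, Σh·h = 205, Σh = 23, Σ1 = 6.
For MᵀP: Σh^2·P = 40757, Σh·P = 3615, ΣP = 368.
MᵀM·[p, q, r]ᵀ = MᵀP becomes [[22321, 2009, 205]; [2009, 205, 23]; [205, 23, 6]]·[p, q, r]ᵀ = [40757, 3615, 368]ᵀ.
Inverting the 3×3 Gram matrix, [p, q, r]ᵀ = [894787/440070, -1064873/440070, 83514/73345]ᵀ.

p = 2.03, q = -2.42, r = 1.14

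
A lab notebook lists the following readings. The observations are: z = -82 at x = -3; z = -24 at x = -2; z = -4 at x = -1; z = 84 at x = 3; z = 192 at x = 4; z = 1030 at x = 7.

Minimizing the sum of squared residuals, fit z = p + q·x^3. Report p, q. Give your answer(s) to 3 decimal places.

p = 0.115, q = 3.003

Forming MᵀM = [[6, 398]; [398, 123268]] and Mᵀz = [1196, 370256]ᵀ gives MᵀM·[p, q]ᵀ = Mᵀz.
Eliminating q: 123268·(row 1) − 398·(row 2) gives 581204·p = 123268·1196 − 398·370256 = 66640, so p = 16660/145301.
Then q = (370256 − 398·(16660/145301))/123268 = 436382/145301.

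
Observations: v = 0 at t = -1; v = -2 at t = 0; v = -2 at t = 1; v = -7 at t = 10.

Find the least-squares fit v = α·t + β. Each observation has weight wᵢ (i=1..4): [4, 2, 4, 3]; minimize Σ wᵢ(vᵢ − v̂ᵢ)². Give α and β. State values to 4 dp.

With design matrix X, XᵀWX = [[308, 30]; [30, 13]] and XᵀWv = [-218, -33]ᵀ.
Δ = 308·13 − 30² = 3104.
α = ((-218)·13 − 30·(-33))/3104 = -461/776; β = (308·(-33) − 30·(-218))/3104 = -453/388.

α = -0.5941, β = -1.1675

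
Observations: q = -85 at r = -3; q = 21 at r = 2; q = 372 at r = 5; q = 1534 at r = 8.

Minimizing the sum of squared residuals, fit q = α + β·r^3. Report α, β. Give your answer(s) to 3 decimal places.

α = -3.455, β = 3.003

Entries of XᵀX: Σ1 = 4, Σr^3 = 618, Σr^3·r^3 = 278562.
Moment sums: Σq = 1842, Σr^3·q = 834371.
So XᵀX·[α, β]ᵀ = Xᵀq: [[4, 618]; [618, 278562]]·[α, β]ᵀ = [1842, 834371]ᵀ.
Determinant 4·278562 − 618² = 732324.
α = (1842·278562 − 618·834371)/732324 = -421679/122054; β = (4·834371 − 618·1842)/732324 = 549782/183081.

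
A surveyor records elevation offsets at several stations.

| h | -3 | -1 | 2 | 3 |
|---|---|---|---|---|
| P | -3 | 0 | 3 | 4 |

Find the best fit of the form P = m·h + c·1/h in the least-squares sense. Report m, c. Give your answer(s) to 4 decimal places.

m = 1.3670, c = -1.1104

Compute the Gram sums: Σh·h = 23, Σh·1/h = 4, Σ1/h·1/h = 53/36.
For MᵀP: Σh·P = 27, Σ1/h·P = 23/6.
Normal equations: [[23, 4]; [4, 53/36]]·[m, c]ᵀ = [27, 23/6]ᵀ.
Δ = 23·(53/36) − 4² = 643/36.
m = (27·(53/36) − 4·(23/6))/(643/36) = 879/643; c = (23·(23/6) − 4·27)/(643/36) = -714/643.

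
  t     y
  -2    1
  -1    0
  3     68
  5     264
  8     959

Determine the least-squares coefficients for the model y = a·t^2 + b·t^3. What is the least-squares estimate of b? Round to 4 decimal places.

b = 1.4788

From the data, Σt^2·t^2 = 4819, Σt^2·t^3 = 36103, Σt^3·t^3 = 278563.
And Σt^2·y = 68592, Σt^3·y = 525836.
det = 4819·278563 − 36103² = 38968488.
a = (68592·278563 − 36103·525836)/38968488 = 30734047/9742122; b = (4819·525836 − 36103·68592)/38968488 = 182363/123318.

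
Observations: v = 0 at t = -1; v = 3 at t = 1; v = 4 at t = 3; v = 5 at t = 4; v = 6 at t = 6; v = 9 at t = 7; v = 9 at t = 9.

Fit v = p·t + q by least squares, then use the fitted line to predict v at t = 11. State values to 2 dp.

Compute the Gram sums: Σt·t = 193, Σt = 29, Σ1 = 7.
And Σt·v = 215, Σv = 36.
Δ = 193·7 − 29² = 510.
p = (215·7 − 29·36)/510 = 461/510; q = (193·36 − 29·215)/510 = 713/510.
At t = 11: v̂ = (461/510)·(11) + (713/510)·(1) = 964/85.

v̂ = 11.34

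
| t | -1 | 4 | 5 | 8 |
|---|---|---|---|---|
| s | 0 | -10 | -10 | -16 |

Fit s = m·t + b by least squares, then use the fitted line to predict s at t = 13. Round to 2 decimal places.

ŝ = -24.86

The normal equations are: 106·m + 16·b = -218;  16·m + 4·b = -36.
(Σt·t = 106, Σt = 16, Σ1 = 4, Σt·s = -218, Σs = -36.)
Determinant 106·4 − 16² = 168.
m = ((-218)·4 − 16·(-36))/168 = -37/21; b = (106·(-36) − 16·(-218))/168 = -41/21.
At t = 13: ŝ = (-37/21)·(13) + (-41/21)·(1) = -174/7.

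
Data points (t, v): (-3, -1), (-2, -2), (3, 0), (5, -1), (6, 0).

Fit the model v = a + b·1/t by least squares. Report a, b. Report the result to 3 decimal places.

a = -0.749, b = 1.914

Sums needed: Σ1 = 5, Σ1/t = -2/15, Σ1/t·1/t = 27/50.
Right-hand side: Σv = -4, Σ1/t·v = 17/15.
Δ = 5·(27/50) − (-2/15)² = 1207/450.
a = ((-4)·(27/50) − (-2/15)·(17/15))/(1207/450) = -904/1207; b = (5·(17/15) − (-2/15)·(-4))/(1207/450) = 2310/1207.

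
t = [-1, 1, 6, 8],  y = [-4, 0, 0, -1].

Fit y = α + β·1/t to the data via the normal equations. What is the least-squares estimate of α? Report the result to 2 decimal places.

α = -1.40

Normal-equation sums: Σ1 = 4, Σ1/t = 7/24, Σ1/t·1/t = 1177/576.
And Σy = -5, Σ1/t·y = 31/8.
Normal equations: [[4, 7/24]; [7/24, 1177/576]]·[α, β]ᵀ = [-5, 31/8]ᵀ.
Eliminating β: (1177/576)·(row 1) − (7/24)·(row 2) gives (1553/192)·α = (1177/576)·(-5) − (7/24)·(31/8) = -817/72, so α = -6536/4659.
Then β = ((31/8) − (7/24)·(-6536/4659))/(1177/576) = 3256/1553.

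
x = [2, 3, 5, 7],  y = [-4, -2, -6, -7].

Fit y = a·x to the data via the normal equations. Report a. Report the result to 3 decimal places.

Normal-equation sums: Σx·x = 87.
And Σx·y = -93.
MᵀM·[a]ᵀ = Mᵀy becomes [[87]]·[a]ᵀ = [-93]ᵀ.
Hence a = -93 / 87 ≈ -1.06897.

a = -1.069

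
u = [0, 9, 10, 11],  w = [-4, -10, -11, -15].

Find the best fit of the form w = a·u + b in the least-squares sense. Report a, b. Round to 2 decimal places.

a = -0.84, b = -3.67

Sums needed: Σu·u = 302, Σu = 30, Σ1 = 4.
Moment sums: Σu·w = -365, Σw = -40.
XᵀX·[a, b]ᵀ = Xᵀw becomes [[302, 30]; [30, 4]]·[a, b]ᵀ = [-365, -40]ᵀ.
Eliminating b: 4·(row 1) − 30·(row 2) gives 308·a = 4·(-365) − 30·(-40) = -260, so a = -65/77.
Then b = ((-40) − 30·(-65/77))/4 = -565/154.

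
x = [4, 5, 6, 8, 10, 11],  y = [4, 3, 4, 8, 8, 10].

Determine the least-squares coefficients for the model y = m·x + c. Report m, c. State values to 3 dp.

The normal system AᵀA·[m, c]ᵀ = Aᵀy is [[362, 44]; [44, 6]]·[m, c]ᵀ = [309, 37]ᵀ.
Eliminating c: 6·(row 1) − 44·(row 2) gives 236·m = 6·309 − 44·37 = 226, so m = 113/118.
Then c = (37 − 44·(113/118))/6 = -101/118.

m = 0.958, c = -0.856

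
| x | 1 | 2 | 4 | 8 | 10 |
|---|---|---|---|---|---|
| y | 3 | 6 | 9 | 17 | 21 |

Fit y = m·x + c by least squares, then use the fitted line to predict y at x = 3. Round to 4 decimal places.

ŷ = 7.3000

MᵀM·[m, c]ᵀ = Mᵀy reads: 185·m + 25·c = 397;  25·m + 5·c = 56.
Δ = 185·5 − 25² = 300.
m = (397·5 − 25·56)/300 = 39/20; c = (185·56 − 25·397)/300 = 29/20.
At x = 3: ŷ = (39/20)·(3) + (29/20)·(1) = 73/10.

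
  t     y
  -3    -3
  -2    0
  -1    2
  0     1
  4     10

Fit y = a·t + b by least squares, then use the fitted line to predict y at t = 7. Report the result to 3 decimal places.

ŷ = 14.925

MᵀM·[a, b]ᵀ = Mᵀy reads: 30·a + (-2)·b = 47;  (-2)·a + 5·b = 10.
Eliminating b: 5·(row 1) − (-2)·(row 2) gives 146·a = 5·47 − (-2)·10 = 255, so a = 255/146.
Then b = (10 − (-2)·(255/146))/5 = 197/73.
At t = 7: ŷ = (255/146)·(7) + (197/73)·(1) = 2179/146.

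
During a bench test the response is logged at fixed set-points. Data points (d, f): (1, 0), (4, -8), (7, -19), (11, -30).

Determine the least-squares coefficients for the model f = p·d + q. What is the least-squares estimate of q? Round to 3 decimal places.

q = 3.315

Setting ∂/∂p … = 0 gives: 187·p + 23·q = -495;  23·p + 4·q = -57.
(Σd·d = 187, Σd = 23, Σ1 = 4, Σd·f = -495, Σf = -57.)
Δ = 187·4 − 23² = 219.
p = ((-495)·4 − 23·(-57))/219 = -223/73; q = (187·(-57) − 23·(-495))/219 = 242/73.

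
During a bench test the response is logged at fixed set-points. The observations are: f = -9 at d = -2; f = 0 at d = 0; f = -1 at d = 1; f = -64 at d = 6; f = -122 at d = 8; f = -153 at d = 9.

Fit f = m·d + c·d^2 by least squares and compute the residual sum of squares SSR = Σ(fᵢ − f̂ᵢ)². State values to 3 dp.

SSR = 8.765

Setting ∂/∂m … = 0 gives: 186·m + 1450·c = -2720;  1450·m + 11970·c = -22542.
det = 186·11970 − 1450² = 123920.
m = ((-2720)·11970 − 1450·(-22542))/123920 = 6375/6196; c = (186·(-22542) − 1450·(-2720))/123920 = -62203/30980.
Residuals: 16871/15490, 0, -163/7745, 32669/15490, -13392/7745, 2907/7745; SSR = 135777/15490.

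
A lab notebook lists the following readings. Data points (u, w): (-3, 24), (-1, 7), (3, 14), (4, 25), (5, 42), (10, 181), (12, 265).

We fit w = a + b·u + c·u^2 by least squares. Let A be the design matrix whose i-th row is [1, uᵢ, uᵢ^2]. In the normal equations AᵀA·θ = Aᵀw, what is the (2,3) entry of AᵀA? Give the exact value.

Row 2 ↔ basis u, column 3 ↔ basis u^2, so (AᵀA)_{2,3} = Σᵢ (u)·(u^2) = (-3)·(9) + (-1)·(1) + (3)·(9) + (4)·(16) + (5)·(25) + (10)·(100) + (12)·(144) = 2916.

2916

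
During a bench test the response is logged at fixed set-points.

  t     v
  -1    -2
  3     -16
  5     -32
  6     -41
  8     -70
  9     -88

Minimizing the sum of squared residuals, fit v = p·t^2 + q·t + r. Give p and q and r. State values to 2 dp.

XᵀX·[p, q, r]ᵀ = Xᵀv reads: 12660·p + 1608·q + 216·r = -14030;  1608·p + 216·q + 30·r = -1804;  216·p + 30·q + 6·r = -249.
Row-reducing yields p = -9/10, q = -419/330, r = -454/165.

p = -0.90, q = -1.27, r = -2.75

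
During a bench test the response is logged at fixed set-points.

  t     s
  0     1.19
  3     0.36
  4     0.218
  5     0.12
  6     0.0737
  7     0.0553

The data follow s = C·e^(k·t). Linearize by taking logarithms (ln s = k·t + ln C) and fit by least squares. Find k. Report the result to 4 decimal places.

Linearized form: ln s = k·t + ln C. From the 6 transformed points,
Σt = 25.0000, Σ(t)² = 135.0000, Σln s = -9.9940, Σt·ln s = -55.6707.
Equations: 135.0000·k + 25.0000·ln C = -55.6707;  25.0000·k + 6·ln C = -9.9940.
Δ = 135.0000·6 − (25.0000)² = 185.0000; k = (-55.6707·6 − 25.0000·-9.9940)/185.0000 = -0.45500, ln C = (135.0000·-9.9940 − 25.0000·-55.6707)/185.0000 = 0.23018.

k = -0.4550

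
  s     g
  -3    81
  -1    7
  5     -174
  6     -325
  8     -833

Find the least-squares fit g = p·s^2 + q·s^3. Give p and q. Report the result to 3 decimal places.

p = 3.026, q = -2.005

AᵀA·[p, q]ᵀ = Aᵀg reads: 6099·p + 43425·q = -68626;  43425·p + 325155·q = -520640.
(Σs^2·s^2 = 6099, Σs^2·s^3 = 43425, Σs^3·s^3 = 325155, Σs^2·g = -68626, Σs^3·g = -520640.)
Determinant 6099·325155 − 43425² = 97389720.
p = ((-68626)·325155 − 43425·(-520640))/97389720 = 9823499/3246324; q = (6099·(-520640) − 43425·(-68626))/97389720 = -6509977/3246324.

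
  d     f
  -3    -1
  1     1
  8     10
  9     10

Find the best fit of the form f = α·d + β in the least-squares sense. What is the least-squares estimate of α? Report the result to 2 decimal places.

The normal equations are: 155·α + 15·β = 174;  15·α + 4·β = 20.
(Σd·d = 155, Σd = 15, Σ1 = 4, Σd·f = 174, Σf = 20.)
Δ = 155·4 − 15² = 395.
α = (174·4 − 15·20)/395 = 396/395; β = (155·20 − 15·174)/395 = 98/79.

α = 1.00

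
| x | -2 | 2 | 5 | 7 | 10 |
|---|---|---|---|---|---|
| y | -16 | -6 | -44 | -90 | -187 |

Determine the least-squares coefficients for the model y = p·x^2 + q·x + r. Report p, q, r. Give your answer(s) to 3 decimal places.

p = -2.059, q = 2.145, r = -3.102

Entries of MᵀM: Σx^2·x^2 = 13058, Σx^2·x = 1468, Σx^2 = 182, Σx·x = 182, Σx = 22, Σ1 = 5.
Right-hand side: Σx^2·y = -24298, Σx·y = -2700, Σy = -343.
Normal equations: [[13058, 1468, 182]; [1468, 182, 22]; [182, 22, 5]]·[p, q, r]ᵀ = [-24298, -2700, -343]ᵀ.
Inverting the 3×3 Gram matrix, [p, q, r]ᵀ = [-88312/42897, 30673/14299, -133061/42897]ᵀ.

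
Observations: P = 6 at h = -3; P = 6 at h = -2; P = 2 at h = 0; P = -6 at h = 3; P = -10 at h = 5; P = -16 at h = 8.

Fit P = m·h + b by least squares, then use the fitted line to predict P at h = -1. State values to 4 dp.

P̂ = 3.0202

From the data, Σh·h = 111, Σh = 11, Σ1 = 6.
Right-hand side: Σh·P = -226, ΣP = -18.
Determinant 111·6 − 11² = 545.
m = ((-226)·6 − 11·(-18))/545 = -1158/545; b = (111·(-18) − 11·(-226))/545 = 488/545.
At h = -1: P̂ = (-1158/545)·(-1) + (488/545)·(1) = 1646/545.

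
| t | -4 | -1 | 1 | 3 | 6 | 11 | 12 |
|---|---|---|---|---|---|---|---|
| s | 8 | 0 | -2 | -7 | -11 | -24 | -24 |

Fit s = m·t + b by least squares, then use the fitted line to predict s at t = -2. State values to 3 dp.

ŝ = 3.456

With design matrix M, MᵀM = [[328, 28]; [28, 7]] and Mᵀs = [-673, -60]ᵀ.
Determinant 328·7 − 28² = 1512.
m = ((-673)·7 − 28·(-60))/1512 = -433/216; b = (328·(-60) − 28·(-673))/1512 = -209/378.
At t = -2: ŝ = (-433/216)·(-2) + (-209/378)·(1) = 871/252.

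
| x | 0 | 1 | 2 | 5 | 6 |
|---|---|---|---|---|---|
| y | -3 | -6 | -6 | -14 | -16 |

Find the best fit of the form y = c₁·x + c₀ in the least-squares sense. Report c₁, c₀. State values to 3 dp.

The normal equations are: 66·c₁ + 14·c₀ = -184;  14·c₁ + 5·c₀ = -45.
(Σx·x = 66, Σx = 14, Σ1 = 5, Σx·y = -184, Σy = -45.)
Eliminating c₀: 5·(row 1) − 14·(row 2) gives 134·c₁ = 5·(-184) − 14·(-45) = -290, so c₁ = -145/67.
Then c₀ = ((-45) − 14·(-145/67))/5 = -197/67.

c₁ = -2.164, c₀ = -2.940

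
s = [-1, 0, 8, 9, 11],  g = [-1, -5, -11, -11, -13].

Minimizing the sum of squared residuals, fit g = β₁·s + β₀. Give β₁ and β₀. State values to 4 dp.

β₁ = -0.8878, β₀ = -3.4059

Entries of MᵀM: Σs·s = 267, Σs = 27, Σ1 = 5.
And Σs·g = -329, Σg = -41.
Determinant 267·5 − 27² = 606.
β₁ = ((-329)·5 − 27·(-41))/606 = -269/303; β₀ = (267·(-41) − 27·(-329))/606 = -344/101.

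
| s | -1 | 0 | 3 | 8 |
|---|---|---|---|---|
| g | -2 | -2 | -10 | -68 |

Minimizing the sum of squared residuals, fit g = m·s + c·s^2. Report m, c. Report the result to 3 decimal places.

Forming XᵀX = [[74, 538]; [538, 4178]] and Xᵀg = [-572, -4444]ᵀ gives XᵀX·[m, c]ᵀ = Xᵀg.
Eliminating c: 4178·(row 1) − 538·(row 2) gives 19728·m = 4178·(-572) − 538·(-4444) = 1056, so m = 22/411.
Then c = ((-4444) − 538·(22/411))/4178 = -440/411.

m = 0.054, c = -1.071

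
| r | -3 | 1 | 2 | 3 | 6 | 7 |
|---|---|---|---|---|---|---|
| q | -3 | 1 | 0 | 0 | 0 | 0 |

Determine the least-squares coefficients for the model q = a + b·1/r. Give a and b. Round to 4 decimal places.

a = -1.1388, b = 2.6708

Compute the Gram sums: Σ1 = 6, Σ1/r = 38/21, Σ1/r·1/r = 149/98.
And Σq = -2, Σ1/r·q = 2.
Normal equations: [[6, 38/21]; [38/21, 149/98]]·[a, b]ᵀ = [-2, 2]ᵀ.
Δ = 6·(149/98) − (38/21)² = 2579/441.
a = ((-2)·(149/98) − (38/21)·2)/(2579/441) = -2937/2579; b = (6·2 − (38/21)·(-2))/(2579/441) = 6888/2579.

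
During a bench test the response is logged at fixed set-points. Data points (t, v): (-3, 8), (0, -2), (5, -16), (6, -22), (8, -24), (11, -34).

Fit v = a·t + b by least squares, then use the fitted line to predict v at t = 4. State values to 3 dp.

From the data, Σt·t = 255, Σt = 27, Σ1 = 6.
Right-hand side: Σt·v = -802, Σv = -90.
XᵀX·[a, b]ᵀ = Xᵀv becomes [[255, 27]; [27, 6]]·[a, b]ᵀ = [-802, -90]ᵀ.
Eliminating b: 6·(row 1) − 27·(row 2) gives 801·a = 6·(-802) − 27·(-90) = -2382, so a = -794/267.
Then b = ((-90) − 27·(-794/267))/6 = -144/89.
At t = 4: v̂ = (-794/267)·(4) + (-144/89)·(1) = -3608/267.

v̂ = -13.513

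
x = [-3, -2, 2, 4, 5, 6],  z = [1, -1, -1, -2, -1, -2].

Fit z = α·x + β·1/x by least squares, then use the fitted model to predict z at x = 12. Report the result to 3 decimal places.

ẑ = -4.375

Normal-equation sums: Σx·x = 94, Σx·1/x = 6, Σ1/x·1/x = 2669/3600.
And Σx·z = -28, Σ1/x·z = -41/30.
So MᵀM·[α, β]ᵀ = Mᵀz: [[94, 6]; [6, 2669/3600]]·[α, β]ᵀ = [-28, -41/30]ᵀ.
Δ = 94·(2669/3600) − 6² = 60643/1800.
α = ((-28)·(2669/3600) − 6·(-41/30))/(60643/1800) = -22606/60643; β = (94·(-41/30) − 6·(-28))/(60643/1800) = 71160/60643.
At x = 12: ẑ = (-22606/60643)·(12) + (71160/60643)·(1/12) = -24122/5513.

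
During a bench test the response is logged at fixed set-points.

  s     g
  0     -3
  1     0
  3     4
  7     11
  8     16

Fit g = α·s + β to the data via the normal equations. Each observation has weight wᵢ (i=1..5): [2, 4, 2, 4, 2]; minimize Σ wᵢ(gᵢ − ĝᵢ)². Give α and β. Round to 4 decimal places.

α = 2.0851, β = -2.4710

The normal system MᵀWM·[α, β]ᵀ = MᵀWg is [[346, 54]; [54, 14]]·[α, β]ᵀ = [588, 78]ᵀ.
Determinant 346·14 − 54² = 1928.
α = (588·14 − 54·78)/1928 = 1005/482; β = (346·78 − 54·588)/1928 = -1191/482.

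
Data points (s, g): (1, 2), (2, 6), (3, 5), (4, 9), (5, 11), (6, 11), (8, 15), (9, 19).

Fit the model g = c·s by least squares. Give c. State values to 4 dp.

c = 2.0212

Forming AᵀA = [[236]] and Aᵀg = [477]ᵀ gives AᵀA·[c]ᵀ = Aᵀg.
Hence c = 477 / 236 ≈ 2.02119.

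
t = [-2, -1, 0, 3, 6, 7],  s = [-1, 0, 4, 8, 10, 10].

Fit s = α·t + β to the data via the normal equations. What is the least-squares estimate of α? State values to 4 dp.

With design matrix M, MᵀM = [[99, 13]; [13, 6]] and Mᵀs = [156, 31]ᵀ.
det = 99·6 − 13² = 425.
α = (156·6 − 13·31)/425 = 533/425; β = (99·31 − 13·156)/425 = 1041/425.

α = 1.2541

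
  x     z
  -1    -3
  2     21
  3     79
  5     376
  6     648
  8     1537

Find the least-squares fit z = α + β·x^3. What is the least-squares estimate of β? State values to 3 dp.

β = 3.005

AᵀA·[α, β]ᵀ = Aᵀz reads: 6·α + 887·β = 2658;  887·α + 325219·β = 976216.
(Σ1 = 6, Σx^3 = 887, Σx^3·x^3 = 325219, Σz = 2658, Σx^3·z = 976216.)
Δ = 6·325219 − 887² = 1164545.
α = (2658·325219 − 887·976216)/1164545 = -294298/232909; β = (6·976216 − 887·2658)/1164545 = 699930/232909.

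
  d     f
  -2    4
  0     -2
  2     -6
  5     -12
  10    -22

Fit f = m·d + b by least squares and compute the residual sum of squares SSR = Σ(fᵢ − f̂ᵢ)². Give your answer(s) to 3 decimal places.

SSR = 2.064

Forming MᵀM = [[133, 15]; [15, 5]] and Mᵀf = [-300, -38]ᵀ gives MᵀM·[m, b]ᵀ = Mᵀf.
Δ = 133·5 − 15² = 440.
m = ((-300)·5 − 15·(-38))/440 = -93/44; b = (133·(-38) − 15·(-300))/440 = -277/220.
Residuals: 227/220, -163/220, -113/220, -19/110, 87/220; SSR = 227/110.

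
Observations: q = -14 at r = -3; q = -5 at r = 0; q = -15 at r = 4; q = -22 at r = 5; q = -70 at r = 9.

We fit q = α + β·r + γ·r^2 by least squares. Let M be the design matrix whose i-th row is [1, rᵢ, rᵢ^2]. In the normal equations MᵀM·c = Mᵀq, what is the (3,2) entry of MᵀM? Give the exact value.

891

Row 3 ↔ basis r^2, column 2 ↔ basis r, so (MᵀM)_{3,2} = Σᵢ (r^2)·(r) = (9)·(-3) + (0)·(0) + (16)·(4) + (25)·(5) + (81)·(9) = 891.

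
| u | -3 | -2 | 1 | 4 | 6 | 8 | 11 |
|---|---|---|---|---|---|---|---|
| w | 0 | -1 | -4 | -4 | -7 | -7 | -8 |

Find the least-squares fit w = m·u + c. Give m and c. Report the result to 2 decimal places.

Compute the Gram sums: Σu·u = 251, Σu = 25, Σ1 = 7.
Right-hand side: Σu·w = -204, Σw = -31.
Normal equations: [[251, 25]; [25, 7]]·[m, c]ᵀ = [-204, -31]ᵀ.
Determinant 251·7 − 25² = 1132.
m = ((-204)·7 − 25·(-31))/1132 = -653/1132; c = (251·(-31) − 25·(-204))/1132 = -2681/1132.

m = -0.58, c = -2.37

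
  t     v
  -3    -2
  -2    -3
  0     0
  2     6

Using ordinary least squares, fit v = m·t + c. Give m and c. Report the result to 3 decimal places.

Normal-equation sums: Σt·t = 17, Σt = -3, Σ1 = 4.
Right-hand side: Σt·v = 24, Σv = 1.
So MᵀM·[m, c]ᵀ = Mᵀv: [[17, -3]; [-3, 4]]·[m, c]ᵀ = [24, 1]ᵀ.
Δ = 17·4 − (-3)² = 59.
m = (24·4 − (-3)·1)/59 = 99/59; c = (17·1 − (-3)·24)/59 = 89/59.

m = 1.678, c = 1.508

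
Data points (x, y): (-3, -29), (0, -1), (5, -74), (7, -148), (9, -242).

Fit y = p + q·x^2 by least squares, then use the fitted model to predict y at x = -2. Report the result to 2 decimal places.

ŷ = -13.10

The normal system AᵀA·[p, q]ᵀ = Aᵀy is [[5, 164]; [164, 9668]]·[p, q]ᵀ = [-494, -28965]ᵀ.
det = 5·9668 − 164² = 21444.
p = ((-494)·9668 − 164·(-28965))/21444 = -6433/5361; q = (5·(-28965) − 164·(-494))/21444 = -63809/21444.
At x = -2: ŷ = (-6433/5361)·(1) + (-63809/21444)·(4) = -23414/1787.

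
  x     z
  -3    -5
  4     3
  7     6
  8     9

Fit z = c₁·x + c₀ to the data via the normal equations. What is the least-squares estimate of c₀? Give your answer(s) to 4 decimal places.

The normal system AᵀA·[c₁, c₀]ᵀ = Aᵀz is [[138, 16]; [16, 4]]·[c₁, c₀]ᵀ = [141, 13]ᵀ.
det = 138·4 − 16² = 296.
c₁ = (141·4 − 16·13)/296 = 89/74; c₀ = (138·13 − 16·141)/296 = -231/148.

c₀ = -1.5608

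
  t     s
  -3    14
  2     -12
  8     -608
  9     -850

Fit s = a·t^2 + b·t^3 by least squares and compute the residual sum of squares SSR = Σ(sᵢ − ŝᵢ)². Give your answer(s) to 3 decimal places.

Normal-equation sums: Σt^2·t^2 = 10754, Σt^2·t^3 = 91606, Σt^3·t^3 = 794378.
And Σt^2·s = -107684, Σt^3·s = -931420.
Normal equations: [[10754, 91606]; [91606, 794378]]·[a, b]ᵀ = [-107684, -931420]ᵀ.
Eliminating b: 794378·(row 1) − 91606·(row 2) gives 151081776·a = 794378·(-107684) − 91606·(-931420) = -218140032, so a = -4544584/3147537.
Then b = ((-931420) − 91606·(-4544584/3147537))/794378 = -3166462/3147537.
Residuals: -175900/1049179, 1913196/1049179, -540192/1049179, 351884/1049179; SSR = 3914384/1049179.

SSR = 3.731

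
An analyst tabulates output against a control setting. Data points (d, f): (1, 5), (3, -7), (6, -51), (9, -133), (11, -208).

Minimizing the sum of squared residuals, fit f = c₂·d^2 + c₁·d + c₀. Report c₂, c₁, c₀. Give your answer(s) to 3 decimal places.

c₂ = -2.005, c₁ = 2.834, c₀ = 3.622

Setting ∂/∂c₂ … = 0 gives: 22580·c₂ + 2304·c₁ + 248·c₀ = -37835;  2304·c₂ + 248·c₁ + 30·c₀ = -3807;  248·c₂ + 30·c₁ + 5·c₀ = -394.
Inverting the 3×3 Gram matrix, [c₂, c₁, c₀]ᵀ = [-4883/2436, 39115/13804, 10715/2958]ᵀ.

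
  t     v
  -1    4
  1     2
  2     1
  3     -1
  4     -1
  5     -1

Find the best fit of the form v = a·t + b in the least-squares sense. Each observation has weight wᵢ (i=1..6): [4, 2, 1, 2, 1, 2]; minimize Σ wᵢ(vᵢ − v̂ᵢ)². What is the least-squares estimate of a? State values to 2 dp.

a = -0.93

Entries of AᵀWA: Σwᵢ·t·t = 94, Σwᵢ·t = 20, Σwᵢ·1 = 12.
For AᵀWv: Σwᵢ·t·v = -30, Σwᵢ·v = 16.
So AᵀWA·[a, b]ᵀ = AᵀWv: [[94, 20]; [20, 12]]·[a, b]ᵀ = [-30, 16]ᵀ.
det = 94·12 − 20² = 728.
a = ((-30)·12 − 20·16)/728 = -85/91; b = (94·16 − 20·(-30))/728 = 263/91.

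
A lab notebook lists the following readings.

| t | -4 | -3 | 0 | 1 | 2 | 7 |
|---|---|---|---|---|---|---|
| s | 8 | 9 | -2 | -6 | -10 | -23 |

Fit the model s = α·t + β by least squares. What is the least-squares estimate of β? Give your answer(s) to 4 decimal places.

Normal-equation sums: Σt·t = 79, Σt = 3, Σ1 = 6.
Right-hand side: Σt·s = -246, Σs = -24.
AᵀA·[α, β]ᵀ = Aᵀs becomes [[79, 3]; [3, 6]]·[α, β]ᵀ = [-246, -24]ᵀ.
Eliminating β: 6·(row 1) − 3·(row 2) gives 465·α = 6·(-246) − 3·(-24) = -1404, so α = -468/155.
Then β = ((-24) − 3·(-468/155))/6 = -386/155.

β = -2.4903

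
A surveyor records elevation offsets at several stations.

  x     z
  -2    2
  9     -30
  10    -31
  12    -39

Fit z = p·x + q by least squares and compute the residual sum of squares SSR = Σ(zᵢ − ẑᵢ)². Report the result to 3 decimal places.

Sums needed: Σx·x = 329, Σx = 29, Σ1 = 4.
Right-hand side: Σx·z = -1052, Σz = -98.
Normal equations: [[329, 29]; [29, 4]]·[p, q]ᵀ = [-1052, -98]ᵀ.
det = 329·4 − 29² = 475.
p = ((-1052)·4 − 29·(-98))/475 = -1366/475; q = (329·(-98) − 29·(-1052))/475 = -1734/475.
Residuals: -48/475, -222/475, 669/475, -21/25; SSR = 1386/475.

SSR = 2.918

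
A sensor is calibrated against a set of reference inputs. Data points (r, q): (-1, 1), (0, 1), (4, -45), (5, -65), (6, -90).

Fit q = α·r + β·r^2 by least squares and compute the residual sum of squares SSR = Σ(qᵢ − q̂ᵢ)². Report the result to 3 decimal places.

SSR = 1.534

Compute the Gram sums: Σr·r = 78, Σr·r^2 = 404, Σr^2·r^2 = 2178.
And Σr·q = -1046, Σr^2·q = -5584.
Normal equations: [[78, 404]; [404, 2178]]·[α, β]ᵀ = [-1046, -5584]ᵀ.
Eliminating β: 2178·(row 1) − 404·(row 2) gives 6668·α = 2178·(-1046) − 404·(-5584) = -22252, so α = -5563/1667.
Then β = ((-5584) − 404·(-5563/1667))/2178 = -3242/1667.
Residuals: -654/1667, 1, -891/1667, 510/1667, 60/1667; SSR = 2558/1667.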